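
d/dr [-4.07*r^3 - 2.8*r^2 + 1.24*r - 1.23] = -12.21*r^2 - 5.6*r + 1.24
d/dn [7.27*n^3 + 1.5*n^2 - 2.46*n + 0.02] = 21.81*n^2 + 3.0*n - 2.46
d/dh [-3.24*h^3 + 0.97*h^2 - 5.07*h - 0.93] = -9.72*h^2 + 1.94*h - 5.07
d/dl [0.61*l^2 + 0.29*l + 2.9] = 1.22*l + 0.29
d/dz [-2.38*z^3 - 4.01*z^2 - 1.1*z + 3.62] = -7.14*z^2 - 8.02*z - 1.1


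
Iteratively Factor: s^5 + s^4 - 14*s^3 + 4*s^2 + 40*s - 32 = (s - 2)*(s^4 + 3*s^3 - 8*s^2 - 12*s + 16) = (s - 2)^2*(s^3 + 5*s^2 + 2*s - 8) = (s - 2)^2*(s + 4)*(s^2 + s - 2) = (s - 2)^2*(s + 2)*(s + 4)*(s - 1)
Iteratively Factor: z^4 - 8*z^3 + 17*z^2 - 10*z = (z - 5)*(z^3 - 3*z^2 + 2*z) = z*(z - 5)*(z^2 - 3*z + 2) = z*(z - 5)*(z - 1)*(z - 2)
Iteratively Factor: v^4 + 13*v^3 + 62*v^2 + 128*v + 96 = (v + 3)*(v^3 + 10*v^2 + 32*v + 32) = (v + 2)*(v + 3)*(v^2 + 8*v + 16) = (v + 2)*(v + 3)*(v + 4)*(v + 4)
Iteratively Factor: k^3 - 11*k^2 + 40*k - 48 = (k - 3)*(k^2 - 8*k + 16) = (k - 4)*(k - 3)*(k - 4)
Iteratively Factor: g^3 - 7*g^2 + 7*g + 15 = (g + 1)*(g^2 - 8*g + 15) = (g - 3)*(g + 1)*(g - 5)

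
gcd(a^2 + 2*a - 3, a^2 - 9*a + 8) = a - 1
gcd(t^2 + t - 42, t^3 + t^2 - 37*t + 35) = t + 7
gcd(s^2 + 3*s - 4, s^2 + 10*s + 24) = s + 4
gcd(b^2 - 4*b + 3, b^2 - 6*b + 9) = b - 3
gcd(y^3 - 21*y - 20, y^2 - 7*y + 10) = y - 5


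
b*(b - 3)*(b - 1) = b^3 - 4*b^2 + 3*b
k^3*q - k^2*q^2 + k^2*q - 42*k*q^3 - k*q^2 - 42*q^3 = (k - 7*q)*(k + 6*q)*(k*q + q)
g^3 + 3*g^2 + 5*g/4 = g*(g + 1/2)*(g + 5/2)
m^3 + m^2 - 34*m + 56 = (m - 4)*(m - 2)*(m + 7)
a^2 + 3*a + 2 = (a + 1)*(a + 2)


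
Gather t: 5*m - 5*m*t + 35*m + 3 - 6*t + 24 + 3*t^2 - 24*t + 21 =40*m + 3*t^2 + t*(-5*m - 30) + 48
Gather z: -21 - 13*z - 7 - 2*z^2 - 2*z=-2*z^2 - 15*z - 28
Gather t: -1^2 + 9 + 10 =18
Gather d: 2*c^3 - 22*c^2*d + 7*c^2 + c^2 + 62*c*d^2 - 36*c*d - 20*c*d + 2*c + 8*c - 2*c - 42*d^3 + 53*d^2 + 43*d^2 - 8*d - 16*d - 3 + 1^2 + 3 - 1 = 2*c^3 + 8*c^2 + 8*c - 42*d^3 + d^2*(62*c + 96) + d*(-22*c^2 - 56*c - 24)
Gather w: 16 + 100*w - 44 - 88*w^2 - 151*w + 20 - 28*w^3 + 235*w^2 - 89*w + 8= -28*w^3 + 147*w^2 - 140*w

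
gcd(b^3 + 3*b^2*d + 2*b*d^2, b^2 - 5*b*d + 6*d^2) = 1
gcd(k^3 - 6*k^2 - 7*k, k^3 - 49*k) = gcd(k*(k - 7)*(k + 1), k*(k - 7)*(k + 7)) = k^2 - 7*k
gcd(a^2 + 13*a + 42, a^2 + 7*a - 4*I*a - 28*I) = a + 7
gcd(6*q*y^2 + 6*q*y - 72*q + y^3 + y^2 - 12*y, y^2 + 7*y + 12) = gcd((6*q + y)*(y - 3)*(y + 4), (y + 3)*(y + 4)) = y + 4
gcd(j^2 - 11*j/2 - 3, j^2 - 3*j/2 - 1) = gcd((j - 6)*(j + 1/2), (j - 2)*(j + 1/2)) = j + 1/2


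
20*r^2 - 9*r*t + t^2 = (-5*r + t)*(-4*r + t)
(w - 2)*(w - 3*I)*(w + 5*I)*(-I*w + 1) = -I*w^4 + 3*w^3 + 2*I*w^3 - 6*w^2 - 13*I*w^2 + 15*w + 26*I*w - 30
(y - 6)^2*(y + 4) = y^3 - 8*y^2 - 12*y + 144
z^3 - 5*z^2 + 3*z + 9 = (z - 3)^2*(z + 1)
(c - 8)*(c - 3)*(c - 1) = c^3 - 12*c^2 + 35*c - 24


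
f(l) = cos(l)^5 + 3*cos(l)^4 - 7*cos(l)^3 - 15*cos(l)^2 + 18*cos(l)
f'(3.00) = -2.86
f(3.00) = -23.80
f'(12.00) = -6.72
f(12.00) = 2.25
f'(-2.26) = 20.31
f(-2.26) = -15.33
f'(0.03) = 0.48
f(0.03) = 0.01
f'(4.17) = 22.78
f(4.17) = -12.15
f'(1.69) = -21.10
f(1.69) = -2.34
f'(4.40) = 23.73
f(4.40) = -6.72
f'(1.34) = -9.93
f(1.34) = 3.26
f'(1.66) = -20.42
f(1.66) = -1.72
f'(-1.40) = 12.18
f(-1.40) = 2.59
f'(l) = -5*sin(l)*cos(l)^4 - 12*sin(l)*cos(l)^3 + 21*sin(l)*cos(l)^2 + 30*sin(l)*cos(l) - 18*sin(l)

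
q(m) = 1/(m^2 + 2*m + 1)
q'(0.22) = -1.10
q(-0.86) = 51.02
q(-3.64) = 0.14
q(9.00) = 0.01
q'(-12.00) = 0.00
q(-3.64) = 0.14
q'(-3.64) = 0.11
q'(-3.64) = 0.11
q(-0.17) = 1.45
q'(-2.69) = 0.41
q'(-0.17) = -3.50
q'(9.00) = 0.00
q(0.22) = 0.67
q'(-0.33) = -6.65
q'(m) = (-2*m - 2)/(m^2 + 2*m + 1)^2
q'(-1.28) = 91.11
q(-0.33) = 2.23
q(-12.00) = 0.01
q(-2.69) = 0.35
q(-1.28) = 12.76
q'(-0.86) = -728.86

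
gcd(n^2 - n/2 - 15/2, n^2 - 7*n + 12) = n - 3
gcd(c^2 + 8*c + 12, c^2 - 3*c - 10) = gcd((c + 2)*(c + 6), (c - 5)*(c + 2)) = c + 2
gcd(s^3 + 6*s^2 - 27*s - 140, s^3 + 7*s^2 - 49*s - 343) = s + 7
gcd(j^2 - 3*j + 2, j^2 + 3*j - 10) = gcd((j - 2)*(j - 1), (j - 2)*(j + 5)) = j - 2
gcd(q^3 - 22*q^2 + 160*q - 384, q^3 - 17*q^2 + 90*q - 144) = q^2 - 14*q + 48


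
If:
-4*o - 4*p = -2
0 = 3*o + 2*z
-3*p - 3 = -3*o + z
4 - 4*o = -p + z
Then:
No Solution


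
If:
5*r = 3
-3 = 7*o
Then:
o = -3/7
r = 3/5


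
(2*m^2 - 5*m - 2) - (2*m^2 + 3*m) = -8*m - 2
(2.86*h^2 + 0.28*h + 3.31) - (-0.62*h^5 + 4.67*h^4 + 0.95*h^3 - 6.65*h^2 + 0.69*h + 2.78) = 0.62*h^5 - 4.67*h^4 - 0.95*h^3 + 9.51*h^2 - 0.41*h + 0.53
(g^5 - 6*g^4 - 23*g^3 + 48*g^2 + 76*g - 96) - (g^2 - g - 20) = g^5 - 6*g^4 - 23*g^3 + 47*g^2 + 77*g - 76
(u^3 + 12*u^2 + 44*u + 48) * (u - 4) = u^4 + 8*u^3 - 4*u^2 - 128*u - 192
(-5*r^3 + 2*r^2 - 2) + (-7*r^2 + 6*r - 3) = -5*r^3 - 5*r^2 + 6*r - 5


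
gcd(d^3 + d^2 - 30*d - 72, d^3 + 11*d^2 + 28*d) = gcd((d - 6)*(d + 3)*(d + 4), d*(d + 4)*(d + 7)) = d + 4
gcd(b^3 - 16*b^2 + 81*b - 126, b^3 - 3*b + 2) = 1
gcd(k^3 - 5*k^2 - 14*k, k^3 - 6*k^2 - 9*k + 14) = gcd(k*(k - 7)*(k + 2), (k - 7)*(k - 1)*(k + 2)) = k^2 - 5*k - 14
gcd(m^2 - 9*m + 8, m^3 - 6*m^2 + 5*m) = m - 1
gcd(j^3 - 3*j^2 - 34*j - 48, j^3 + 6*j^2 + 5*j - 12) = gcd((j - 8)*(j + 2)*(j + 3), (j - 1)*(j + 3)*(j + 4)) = j + 3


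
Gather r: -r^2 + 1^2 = 1 - r^2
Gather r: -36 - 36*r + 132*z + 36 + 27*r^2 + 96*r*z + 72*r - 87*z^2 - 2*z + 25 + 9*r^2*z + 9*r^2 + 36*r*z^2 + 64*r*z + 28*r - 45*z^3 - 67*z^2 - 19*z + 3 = r^2*(9*z + 36) + r*(36*z^2 + 160*z + 64) - 45*z^3 - 154*z^2 + 111*z + 28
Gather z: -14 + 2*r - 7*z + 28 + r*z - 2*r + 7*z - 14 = r*z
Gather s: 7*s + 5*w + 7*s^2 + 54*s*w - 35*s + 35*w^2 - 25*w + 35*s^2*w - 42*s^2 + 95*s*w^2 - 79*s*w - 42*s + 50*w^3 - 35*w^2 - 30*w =s^2*(35*w - 35) + s*(95*w^2 - 25*w - 70) + 50*w^3 - 50*w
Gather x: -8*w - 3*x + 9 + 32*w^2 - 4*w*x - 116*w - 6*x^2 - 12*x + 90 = 32*w^2 - 124*w - 6*x^2 + x*(-4*w - 15) + 99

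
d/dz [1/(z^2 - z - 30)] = (1 - 2*z)/(-z^2 + z + 30)^2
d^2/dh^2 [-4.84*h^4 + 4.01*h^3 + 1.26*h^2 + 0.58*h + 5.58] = -58.08*h^2 + 24.06*h + 2.52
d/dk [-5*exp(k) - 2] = -5*exp(k)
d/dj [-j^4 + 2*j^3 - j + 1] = -4*j^3 + 6*j^2 - 1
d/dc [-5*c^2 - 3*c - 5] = -10*c - 3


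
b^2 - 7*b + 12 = (b - 4)*(b - 3)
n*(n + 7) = n^2 + 7*n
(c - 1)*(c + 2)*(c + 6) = c^3 + 7*c^2 + 4*c - 12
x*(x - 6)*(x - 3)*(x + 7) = x^4 - 2*x^3 - 45*x^2 + 126*x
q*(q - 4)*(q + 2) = q^3 - 2*q^2 - 8*q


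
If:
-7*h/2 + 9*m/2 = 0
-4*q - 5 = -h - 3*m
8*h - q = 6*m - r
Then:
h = -2*r/5 - 1/2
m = -14*r/45 - 7/18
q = -r/3 - 5/3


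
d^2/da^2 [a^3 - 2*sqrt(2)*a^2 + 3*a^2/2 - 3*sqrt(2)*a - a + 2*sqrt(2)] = 6*a - 4*sqrt(2) + 3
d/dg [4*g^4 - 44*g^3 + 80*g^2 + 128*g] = 16*g^3 - 132*g^2 + 160*g + 128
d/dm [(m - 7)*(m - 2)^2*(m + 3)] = 4*m^3 - 24*m^2 - 2*m + 68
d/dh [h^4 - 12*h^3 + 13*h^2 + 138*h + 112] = 4*h^3 - 36*h^2 + 26*h + 138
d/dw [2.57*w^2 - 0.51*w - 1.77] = 5.14*w - 0.51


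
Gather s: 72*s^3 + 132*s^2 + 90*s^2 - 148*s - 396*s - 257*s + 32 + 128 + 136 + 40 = 72*s^3 + 222*s^2 - 801*s + 336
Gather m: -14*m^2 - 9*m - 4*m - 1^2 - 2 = -14*m^2 - 13*m - 3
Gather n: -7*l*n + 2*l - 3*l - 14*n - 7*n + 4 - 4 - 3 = -l + n*(-7*l - 21) - 3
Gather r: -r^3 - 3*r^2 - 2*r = -r^3 - 3*r^2 - 2*r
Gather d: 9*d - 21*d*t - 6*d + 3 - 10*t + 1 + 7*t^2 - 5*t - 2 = d*(3 - 21*t) + 7*t^2 - 15*t + 2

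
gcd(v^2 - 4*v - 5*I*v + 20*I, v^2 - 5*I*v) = v - 5*I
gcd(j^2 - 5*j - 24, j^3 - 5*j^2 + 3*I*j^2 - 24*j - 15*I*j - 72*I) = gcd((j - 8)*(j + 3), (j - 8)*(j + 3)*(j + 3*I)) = j^2 - 5*j - 24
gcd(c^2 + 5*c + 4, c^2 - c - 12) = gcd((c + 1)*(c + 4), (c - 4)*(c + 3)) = 1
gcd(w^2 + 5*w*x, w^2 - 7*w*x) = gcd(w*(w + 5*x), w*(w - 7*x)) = w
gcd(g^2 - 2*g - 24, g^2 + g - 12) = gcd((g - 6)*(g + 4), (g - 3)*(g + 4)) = g + 4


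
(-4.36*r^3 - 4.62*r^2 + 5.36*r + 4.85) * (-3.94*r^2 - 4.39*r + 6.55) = 17.1784*r^5 + 37.3432*r^4 - 29.3946*r^3 - 72.9004*r^2 + 13.8165*r + 31.7675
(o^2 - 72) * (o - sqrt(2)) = o^3 - sqrt(2)*o^2 - 72*o + 72*sqrt(2)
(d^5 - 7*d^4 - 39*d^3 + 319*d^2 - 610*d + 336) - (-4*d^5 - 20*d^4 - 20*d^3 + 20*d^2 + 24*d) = 5*d^5 + 13*d^4 - 19*d^3 + 299*d^2 - 634*d + 336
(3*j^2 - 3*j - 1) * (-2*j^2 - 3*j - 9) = -6*j^4 - 3*j^3 - 16*j^2 + 30*j + 9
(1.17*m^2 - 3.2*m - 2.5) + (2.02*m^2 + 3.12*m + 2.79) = 3.19*m^2 - 0.0800000000000001*m + 0.29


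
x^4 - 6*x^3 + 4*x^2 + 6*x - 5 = (x - 5)*(x - 1)^2*(x + 1)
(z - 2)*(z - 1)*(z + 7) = z^3 + 4*z^2 - 19*z + 14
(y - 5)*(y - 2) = y^2 - 7*y + 10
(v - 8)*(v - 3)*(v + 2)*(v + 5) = v^4 - 4*v^3 - 43*v^2 + 58*v + 240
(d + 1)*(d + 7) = d^2 + 8*d + 7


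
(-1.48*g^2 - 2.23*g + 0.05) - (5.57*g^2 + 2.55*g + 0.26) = -7.05*g^2 - 4.78*g - 0.21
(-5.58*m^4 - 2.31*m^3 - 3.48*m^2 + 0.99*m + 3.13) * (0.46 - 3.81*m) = 21.2598*m^5 + 6.2343*m^4 + 12.1962*m^3 - 5.3727*m^2 - 11.4699*m + 1.4398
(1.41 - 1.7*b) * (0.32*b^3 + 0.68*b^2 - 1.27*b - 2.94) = -0.544*b^4 - 0.7048*b^3 + 3.1178*b^2 + 3.2073*b - 4.1454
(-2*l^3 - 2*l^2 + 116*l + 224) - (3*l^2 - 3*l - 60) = -2*l^3 - 5*l^2 + 119*l + 284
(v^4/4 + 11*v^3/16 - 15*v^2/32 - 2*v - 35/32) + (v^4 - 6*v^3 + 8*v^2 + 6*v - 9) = 5*v^4/4 - 85*v^3/16 + 241*v^2/32 + 4*v - 323/32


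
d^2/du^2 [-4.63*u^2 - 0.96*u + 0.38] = -9.26000000000000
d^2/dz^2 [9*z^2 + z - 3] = 18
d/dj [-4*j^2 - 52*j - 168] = -8*j - 52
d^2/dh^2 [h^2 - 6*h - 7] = 2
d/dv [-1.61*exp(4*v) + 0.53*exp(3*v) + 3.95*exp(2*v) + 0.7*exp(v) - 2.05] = (-6.44*exp(3*v) + 1.59*exp(2*v) + 7.9*exp(v) + 0.7)*exp(v)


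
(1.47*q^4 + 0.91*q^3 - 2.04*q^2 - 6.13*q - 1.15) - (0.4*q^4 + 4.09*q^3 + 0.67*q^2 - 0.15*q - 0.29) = 1.07*q^4 - 3.18*q^3 - 2.71*q^2 - 5.98*q - 0.86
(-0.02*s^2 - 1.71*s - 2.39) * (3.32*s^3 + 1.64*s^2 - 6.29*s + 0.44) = -0.0664*s^5 - 5.71*s^4 - 10.6134*s^3 + 6.8275*s^2 + 14.2807*s - 1.0516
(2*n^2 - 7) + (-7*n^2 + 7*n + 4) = -5*n^2 + 7*n - 3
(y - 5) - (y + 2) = -7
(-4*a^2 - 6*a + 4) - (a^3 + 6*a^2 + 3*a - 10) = -a^3 - 10*a^2 - 9*a + 14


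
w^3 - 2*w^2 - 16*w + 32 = (w - 4)*(w - 2)*(w + 4)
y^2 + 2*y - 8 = (y - 2)*(y + 4)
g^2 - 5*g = g*(g - 5)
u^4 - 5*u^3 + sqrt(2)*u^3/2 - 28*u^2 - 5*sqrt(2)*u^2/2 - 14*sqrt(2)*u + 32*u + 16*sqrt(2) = (u - 8)*(u - 1)*(u + 4)*(u + sqrt(2)/2)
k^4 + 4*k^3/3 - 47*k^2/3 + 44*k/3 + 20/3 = (k - 2)^2*(k + 1/3)*(k + 5)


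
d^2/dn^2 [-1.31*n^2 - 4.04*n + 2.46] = -2.62000000000000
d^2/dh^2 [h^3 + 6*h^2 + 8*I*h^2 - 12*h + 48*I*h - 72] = 6*h + 12 + 16*I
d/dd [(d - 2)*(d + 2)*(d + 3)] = 3*d^2 + 6*d - 4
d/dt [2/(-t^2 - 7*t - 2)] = 2*(2*t + 7)/(t^2 + 7*t + 2)^2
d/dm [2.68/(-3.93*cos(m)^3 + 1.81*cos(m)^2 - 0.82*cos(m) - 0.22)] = (-31.5972*cos(m)^2 + 9.7016*cos(m) - 2.1976)*sin(m)/(3.93*cos(m)^3 - 1.81*cos(m)^2 + 0.82*cos(m) + 0.22)^2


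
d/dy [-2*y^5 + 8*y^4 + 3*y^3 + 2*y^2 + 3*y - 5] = -10*y^4 + 32*y^3 + 9*y^2 + 4*y + 3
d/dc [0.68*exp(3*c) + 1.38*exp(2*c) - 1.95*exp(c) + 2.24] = (2.04*exp(2*c) + 2.76*exp(c) - 1.95)*exp(c)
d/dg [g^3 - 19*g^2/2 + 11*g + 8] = 3*g^2 - 19*g + 11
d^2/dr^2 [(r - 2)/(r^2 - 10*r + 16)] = 2/(r^3 - 24*r^2 + 192*r - 512)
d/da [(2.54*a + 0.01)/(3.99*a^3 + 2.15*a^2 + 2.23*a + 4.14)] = (-20.2692*a^3 - 5.5807*a^2 - 0.0430000000000001*a + 10.4933)/(15.9201*a^6 + 17.157*a^5 + 22.4179*a^4 + 42.6262*a^3 + 22.7749*a^2 + 18.4644*a + 17.1396)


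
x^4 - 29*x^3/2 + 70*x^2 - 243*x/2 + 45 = (x - 6)*(x - 5)*(x - 3)*(x - 1/2)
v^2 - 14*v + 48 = (v - 8)*(v - 6)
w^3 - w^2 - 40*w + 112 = (w - 4)^2*(w + 7)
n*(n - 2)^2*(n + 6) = n^4 + 2*n^3 - 20*n^2 + 24*n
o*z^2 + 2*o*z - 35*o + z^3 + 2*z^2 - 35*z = (o + z)*(z - 5)*(z + 7)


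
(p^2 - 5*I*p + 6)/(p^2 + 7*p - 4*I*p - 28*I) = (p^2 - 5*I*p + 6)/(p^2 + p*(7 - 4*I) - 28*I)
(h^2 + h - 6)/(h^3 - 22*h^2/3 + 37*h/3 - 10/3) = 3*(h + 3)/(3*h^2 - 16*h + 5)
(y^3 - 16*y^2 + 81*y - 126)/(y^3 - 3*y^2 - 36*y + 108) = (y - 7)/(y + 6)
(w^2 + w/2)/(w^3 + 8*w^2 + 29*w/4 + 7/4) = 2*w/(2*w^2 + 15*w + 7)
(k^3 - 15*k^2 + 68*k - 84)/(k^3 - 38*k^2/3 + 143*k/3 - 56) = 3*(k^2 - 8*k + 12)/(3*k^2 - 17*k + 24)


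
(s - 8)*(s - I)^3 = s^4 - 8*s^3 - 3*I*s^3 - 3*s^2 + 24*I*s^2 + 24*s + I*s - 8*I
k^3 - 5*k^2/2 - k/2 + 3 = (k - 2)*(k - 3/2)*(k + 1)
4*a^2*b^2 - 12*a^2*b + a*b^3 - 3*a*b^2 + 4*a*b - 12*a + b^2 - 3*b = (4*a + b)*(b - 3)*(a*b + 1)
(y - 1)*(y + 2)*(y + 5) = y^3 + 6*y^2 + 3*y - 10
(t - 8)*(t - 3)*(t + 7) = t^3 - 4*t^2 - 53*t + 168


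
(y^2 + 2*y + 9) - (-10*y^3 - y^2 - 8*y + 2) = 10*y^3 + 2*y^2 + 10*y + 7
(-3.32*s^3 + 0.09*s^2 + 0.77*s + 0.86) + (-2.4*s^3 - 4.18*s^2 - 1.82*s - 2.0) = -5.72*s^3 - 4.09*s^2 - 1.05*s - 1.14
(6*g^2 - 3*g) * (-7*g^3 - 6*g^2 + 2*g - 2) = -42*g^5 - 15*g^4 + 30*g^3 - 18*g^2 + 6*g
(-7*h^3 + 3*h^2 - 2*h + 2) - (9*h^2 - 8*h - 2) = -7*h^3 - 6*h^2 + 6*h + 4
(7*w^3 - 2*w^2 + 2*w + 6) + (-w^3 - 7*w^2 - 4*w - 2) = 6*w^3 - 9*w^2 - 2*w + 4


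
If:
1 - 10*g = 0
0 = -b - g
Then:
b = -1/10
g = 1/10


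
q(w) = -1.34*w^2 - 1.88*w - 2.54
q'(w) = -2.68*w - 1.88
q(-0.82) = -1.90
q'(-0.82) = 0.32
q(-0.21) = -2.20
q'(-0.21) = -1.32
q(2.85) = -18.78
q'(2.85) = -9.52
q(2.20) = -13.16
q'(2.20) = -7.78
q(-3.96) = -16.11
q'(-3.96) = 8.73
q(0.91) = -5.36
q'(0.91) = -4.32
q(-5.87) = -37.68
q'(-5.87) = 13.85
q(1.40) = -7.80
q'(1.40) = -5.63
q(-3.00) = -8.96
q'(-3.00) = 6.16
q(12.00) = -218.06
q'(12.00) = -34.04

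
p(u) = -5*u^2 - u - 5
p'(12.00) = -121.00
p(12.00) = -737.00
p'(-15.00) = 149.00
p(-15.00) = -1115.00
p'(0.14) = -2.40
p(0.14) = -5.24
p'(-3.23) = 31.30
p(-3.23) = -53.93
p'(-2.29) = 21.90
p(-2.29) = -28.93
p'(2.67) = -27.70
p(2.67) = -43.31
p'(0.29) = -3.90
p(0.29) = -5.71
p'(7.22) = -73.20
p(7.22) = -272.86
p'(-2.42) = 23.20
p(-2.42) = -31.86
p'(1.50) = -16.00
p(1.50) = -17.75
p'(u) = -10*u - 1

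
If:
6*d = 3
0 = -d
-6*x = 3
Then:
No Solution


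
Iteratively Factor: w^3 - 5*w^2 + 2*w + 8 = (w - 4)*(w^2 - w - 2) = (w - 4)*(w + 1)*(w - 2)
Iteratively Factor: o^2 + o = (o + 1)*(o)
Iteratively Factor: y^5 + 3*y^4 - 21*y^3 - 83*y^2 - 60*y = (y - 5)*(y^4 + 8*y^3 + 19*y^2 + 12*y) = y*(y - 5)*(y^3 + 8*y^2 + 19*y + 12) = y*(y - 5)*(y + 1)*(y^2 + 7*y + 12) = y*(y - 5)*(y + 1)*(y + 3)*(y + 4)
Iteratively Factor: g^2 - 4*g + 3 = (g - 3)*(g - 1)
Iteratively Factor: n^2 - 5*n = (n)*(n - 5)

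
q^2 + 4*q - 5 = (q - 1)*(q + 5)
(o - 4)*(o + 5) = o^2 + o - 20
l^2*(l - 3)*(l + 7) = l^4 + 4*l^3 - 21*l^2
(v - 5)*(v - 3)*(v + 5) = v^3 - 3*v^2 - 25*v + 75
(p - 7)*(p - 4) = p^2 - 11*p + 28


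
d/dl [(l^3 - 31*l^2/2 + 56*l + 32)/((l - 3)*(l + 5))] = (l^4 + 4*l^3 - 132*l^2 + 401*l - 904)/(l^4 + 4*l^3 - 26*l^2 - 60*l + 225)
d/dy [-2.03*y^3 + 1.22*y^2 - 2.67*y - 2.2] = -6.09*y^2 + 2.44*y - 2.67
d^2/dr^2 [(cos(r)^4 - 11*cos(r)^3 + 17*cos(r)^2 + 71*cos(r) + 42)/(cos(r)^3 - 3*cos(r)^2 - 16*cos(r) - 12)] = (-2*sin(r)^4 + 46*sin(r)^2 + 11*cos(r) - 3*cos(3*r) - 8)/(2*(cos(r) + 2)^3)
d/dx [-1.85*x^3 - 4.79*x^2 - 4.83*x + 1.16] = -5.55*x^2 - 9.58*x - 4.83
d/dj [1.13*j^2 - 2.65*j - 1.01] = 2.26*j - 2.65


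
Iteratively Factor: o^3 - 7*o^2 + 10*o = (o)*(o^2 - 7*o + 10) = o*(o - 2)*(o - 5)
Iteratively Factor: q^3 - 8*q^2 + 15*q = (q)*(q^2 - 8*q + 15) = q*(q - 3)*(q - 5)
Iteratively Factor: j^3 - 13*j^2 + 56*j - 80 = (j - 4)*(j^2 - 9*j + 20) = (j - 5)*(j - 4)*(j - 4)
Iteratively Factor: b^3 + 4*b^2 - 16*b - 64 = (b + 4)*(b^2 - 16) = (b - 4)*(b + 4)*(b + 4)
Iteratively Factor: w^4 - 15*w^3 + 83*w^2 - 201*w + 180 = (w - 5)*(w^3 - 10*w^2 + 33*w - 36) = (w - 5)*(w - 3)*(w^2 - 7*w + 12) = (w - 5)*(w - 4)*(w - 3)*(w - 3)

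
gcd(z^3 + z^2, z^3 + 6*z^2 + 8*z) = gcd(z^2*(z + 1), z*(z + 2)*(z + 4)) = z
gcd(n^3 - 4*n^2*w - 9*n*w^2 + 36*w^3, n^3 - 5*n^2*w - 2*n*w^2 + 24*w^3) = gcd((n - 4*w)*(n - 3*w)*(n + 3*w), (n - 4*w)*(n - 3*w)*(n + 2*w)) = n^2 - 7*n*w + 12*w^2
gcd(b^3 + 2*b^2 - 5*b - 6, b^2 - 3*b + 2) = b - 2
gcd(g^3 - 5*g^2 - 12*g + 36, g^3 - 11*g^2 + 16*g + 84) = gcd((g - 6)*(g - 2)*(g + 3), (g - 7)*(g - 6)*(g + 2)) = g - 6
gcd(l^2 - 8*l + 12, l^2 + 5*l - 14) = l - 2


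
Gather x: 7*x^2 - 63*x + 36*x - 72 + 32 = 7*x^2 - 27*x - 40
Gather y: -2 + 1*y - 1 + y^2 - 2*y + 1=y^2 - y - 2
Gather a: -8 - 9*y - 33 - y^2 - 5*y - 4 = -y^2 - 14*y - 45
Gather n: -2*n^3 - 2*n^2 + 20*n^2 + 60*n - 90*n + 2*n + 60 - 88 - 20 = -2*n^3 + 18*n^2 - 28*n - 48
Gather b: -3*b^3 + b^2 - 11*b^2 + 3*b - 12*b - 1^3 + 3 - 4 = -3*b^3 - 10*b^2 - 9*b - 2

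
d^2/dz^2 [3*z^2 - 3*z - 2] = 6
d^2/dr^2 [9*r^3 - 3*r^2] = 54*r - 6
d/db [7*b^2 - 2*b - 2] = 14*b - 2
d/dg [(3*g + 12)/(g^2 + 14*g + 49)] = 3*(-g - 1)/(g^3 + 21*g^2 + 147*g + 343)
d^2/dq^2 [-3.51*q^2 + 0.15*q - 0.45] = -7.02000000000000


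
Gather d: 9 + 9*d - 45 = 9*d - 36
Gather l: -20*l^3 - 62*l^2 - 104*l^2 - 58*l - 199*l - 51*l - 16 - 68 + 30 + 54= -20*l^3 - 166*l^2 - 308*l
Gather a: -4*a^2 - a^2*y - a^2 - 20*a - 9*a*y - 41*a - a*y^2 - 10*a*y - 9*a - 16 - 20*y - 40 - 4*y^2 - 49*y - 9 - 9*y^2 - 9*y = a^2*(-y - 5) + a*(-y^2 - 19*y - 70) - 13*y^2 - 78*y - 65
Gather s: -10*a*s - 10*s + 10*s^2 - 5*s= 10*s^2 + s*(-10*a - 15)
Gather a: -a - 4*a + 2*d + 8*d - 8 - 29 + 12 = -5*a + 10*d - 25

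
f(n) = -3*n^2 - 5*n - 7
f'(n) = -6*n - 5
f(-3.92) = -33.50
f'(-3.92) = 18.52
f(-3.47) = -25.77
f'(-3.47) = 15.82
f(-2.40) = -12.28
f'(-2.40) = 9.40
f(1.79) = -25.56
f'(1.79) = -15.74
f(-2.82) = -16.76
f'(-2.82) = 11.92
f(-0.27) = -5.87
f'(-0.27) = -3.38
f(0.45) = -9.86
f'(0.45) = -7.70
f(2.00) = -29.00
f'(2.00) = -17.00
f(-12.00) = -379.00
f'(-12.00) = 67.00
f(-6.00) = -85.00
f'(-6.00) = 31.00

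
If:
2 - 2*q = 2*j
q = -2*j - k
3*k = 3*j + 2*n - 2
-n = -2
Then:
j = -5/6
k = -1/6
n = 2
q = 11/6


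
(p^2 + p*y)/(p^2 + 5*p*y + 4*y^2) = p/(p + 4*y)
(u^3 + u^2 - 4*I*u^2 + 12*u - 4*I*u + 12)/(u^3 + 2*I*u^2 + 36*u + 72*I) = (u + 1)/(u + 6*I)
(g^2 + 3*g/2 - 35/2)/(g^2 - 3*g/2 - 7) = (g + 5)/(g + 2)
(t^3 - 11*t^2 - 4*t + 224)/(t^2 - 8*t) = t - 3 - 28/t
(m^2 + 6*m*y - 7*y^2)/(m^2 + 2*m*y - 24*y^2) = (m^2 + 6*m*y - 7*y^2)/(m^2 + 2*m*y - 24*y^2)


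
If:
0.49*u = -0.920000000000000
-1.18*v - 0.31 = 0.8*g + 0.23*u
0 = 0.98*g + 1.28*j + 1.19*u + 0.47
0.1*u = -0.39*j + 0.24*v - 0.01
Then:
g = 2.47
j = -0.51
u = -1.88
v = -1.57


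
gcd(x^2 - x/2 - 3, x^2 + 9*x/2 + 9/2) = x + 3/2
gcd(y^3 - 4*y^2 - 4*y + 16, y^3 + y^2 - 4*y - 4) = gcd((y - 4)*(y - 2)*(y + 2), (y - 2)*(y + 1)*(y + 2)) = y^2 - 4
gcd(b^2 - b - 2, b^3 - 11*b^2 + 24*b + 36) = b + 1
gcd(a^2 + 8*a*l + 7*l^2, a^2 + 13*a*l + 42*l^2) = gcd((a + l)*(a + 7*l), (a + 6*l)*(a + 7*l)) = a + 7*l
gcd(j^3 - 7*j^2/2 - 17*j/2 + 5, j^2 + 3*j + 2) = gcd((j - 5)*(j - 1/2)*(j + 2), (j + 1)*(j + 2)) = j + 2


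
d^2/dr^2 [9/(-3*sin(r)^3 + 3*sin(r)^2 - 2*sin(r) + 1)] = 9*(81*sin(r)^6 - 99*sin(r)^5 - 60*sin(r)^4 + 153*sin(r)^3 - 98*sin(r)^2 + 20*sin(r) - 2)/(3*sin(r)^3 - 3*sin(r)^2 + 2*sin(r) - 1)^3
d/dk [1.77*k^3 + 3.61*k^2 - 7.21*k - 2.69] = 5.31*k^2 + 7.22*k - 7.21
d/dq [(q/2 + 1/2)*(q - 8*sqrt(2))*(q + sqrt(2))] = 3*q^2/2 - 7*sqrt(2)*q + q - 8 - 7*sqrt(2)/2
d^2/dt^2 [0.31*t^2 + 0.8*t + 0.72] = 0.620000000000000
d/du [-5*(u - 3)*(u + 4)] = -10*u - 5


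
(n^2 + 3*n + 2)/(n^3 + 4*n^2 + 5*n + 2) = 1/(n + 1)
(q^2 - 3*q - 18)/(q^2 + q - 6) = (q - 6)/(q - 2)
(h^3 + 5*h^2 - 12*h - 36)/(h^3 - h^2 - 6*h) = (h + 6)/h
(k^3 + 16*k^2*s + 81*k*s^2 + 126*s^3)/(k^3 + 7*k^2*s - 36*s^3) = (-k - 7*s)/(-k + 2*s)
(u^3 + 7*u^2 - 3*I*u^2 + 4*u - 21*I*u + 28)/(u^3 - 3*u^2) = (u^3 + u^2*(7 - 3*I) + u*(4 - 21*I) + 28)/(u^2*(u - 3))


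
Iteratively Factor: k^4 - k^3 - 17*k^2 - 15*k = (k + 1)*(k^3 - 2*k^2 - 15*k) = (k + 1)*(k + 3)*(k^2 - 5*k) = k*(k + 1)*(k + 3)*(k - 5)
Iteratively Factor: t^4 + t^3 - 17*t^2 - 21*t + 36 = (t + 3)*(t^3 - 2*t^2 - 11*t + 12) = (t - 1)*(t + 3)*(t^2 - t - 12) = (t - 4)*(t - 1)*(t + 3)*(t + 3)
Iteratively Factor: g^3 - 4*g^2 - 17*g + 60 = (g + 4)*(g^2 - 8*g + 15) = (g - 3)*(g + 4)*(g - 5)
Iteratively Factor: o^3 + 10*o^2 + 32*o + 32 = (o + 4)*(o^2 + 6*o + 8) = (o + 4)^2*(o + 2)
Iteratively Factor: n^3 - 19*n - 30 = (n - 5)*(n^2 + 5*n + 6) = (n - 5)*(n + 3)*(n + 2)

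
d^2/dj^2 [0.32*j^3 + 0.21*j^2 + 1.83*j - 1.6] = 1.92*j + 0.42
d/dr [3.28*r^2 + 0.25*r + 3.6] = 6.56*r + 0.25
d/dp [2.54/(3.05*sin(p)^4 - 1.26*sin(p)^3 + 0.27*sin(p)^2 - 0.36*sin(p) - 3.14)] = (-30.988*sin(p)^3 + 9.6012*sin(p)^2 - 1.3716*sin(p) + 0.9144)*cos(p)/(-3.05*sin(p)^4 + 1.26*sin(p)^3 - 0.27*sin(p)^2 + 0.36*sin(p) + 3.14)^2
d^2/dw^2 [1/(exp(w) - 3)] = (exp(w) + 3)*exp(w)/(exp(w) - 3)^3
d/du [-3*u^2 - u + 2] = -6*u - 1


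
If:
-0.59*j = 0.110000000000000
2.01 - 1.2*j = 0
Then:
No Solution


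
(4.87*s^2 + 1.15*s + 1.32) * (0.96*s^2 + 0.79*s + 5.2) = 4.6752*s^4 + 4.9513*s^3 + 27.4997*s^2 + 7.0228*s + 6.864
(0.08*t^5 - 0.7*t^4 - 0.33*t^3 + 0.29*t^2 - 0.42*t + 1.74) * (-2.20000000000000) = -0.176*t^5 + 1.54*t^4 + 0.726*t^3 - 0.638*t^2 + 0.924*t - 3.828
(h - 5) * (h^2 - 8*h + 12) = h^3 - 13*h^2 + 52*h - 60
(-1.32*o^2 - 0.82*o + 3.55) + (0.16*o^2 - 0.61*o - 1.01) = -1.16*o^2 - 1.43*o + 2.54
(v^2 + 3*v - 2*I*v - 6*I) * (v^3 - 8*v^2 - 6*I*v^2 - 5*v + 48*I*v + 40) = v^5 - 5*v^4 - 8*I*v^4 - 41*v^3 + 40*I*v^3 + 85*v^2 + 202*I*v^2 + 408*v - 50*I*v - 240*I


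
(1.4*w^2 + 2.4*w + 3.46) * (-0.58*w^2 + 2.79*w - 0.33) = -0.812*w^4 + 2.514*w^3 + 4.2272*w^2 + 8.8614*w - 1.1418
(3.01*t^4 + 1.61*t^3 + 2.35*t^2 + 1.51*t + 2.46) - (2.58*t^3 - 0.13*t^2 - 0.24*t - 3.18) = 3.01*t^4 - 0.97*t^3 + 2.48*t^2 + 1.75*t + 5.64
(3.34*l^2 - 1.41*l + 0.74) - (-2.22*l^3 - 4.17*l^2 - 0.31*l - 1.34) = 2.22*l^3 + 7.51*l^2 - 1.1*l + 2.08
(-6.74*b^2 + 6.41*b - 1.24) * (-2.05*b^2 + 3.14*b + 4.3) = 13.817*b^4 - 34.3041*b^3 - 6.3126*b^2 + 23.6694*b - 5.332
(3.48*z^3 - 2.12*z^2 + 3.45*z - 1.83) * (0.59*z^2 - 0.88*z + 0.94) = 2.0532*z^5 - 4.3132*z^4 + 7.1723*z^3 - 6.1085*z^2 + 4.8534*z - 1.7202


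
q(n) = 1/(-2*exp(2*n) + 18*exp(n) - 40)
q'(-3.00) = 0.00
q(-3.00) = -0.03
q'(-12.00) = 0.00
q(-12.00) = -0.03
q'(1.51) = 1.95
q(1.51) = 2.01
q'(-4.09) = -0.00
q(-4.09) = -0.03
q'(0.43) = -0.06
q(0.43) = -0.06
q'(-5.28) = -0.00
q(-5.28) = -0.03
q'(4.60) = 0.00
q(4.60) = -0.00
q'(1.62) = 894.11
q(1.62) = -8.94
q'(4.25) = 0.00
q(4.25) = -0.00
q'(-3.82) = -0.00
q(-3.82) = -0.03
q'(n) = (4*exp(2*n) - 18*exp(n))/(-2*exp(2*n) + 18*exp(n) - 40)^2 = (exp(n) - 9/2)*exp(n)/(exp(2*n) - 9*exp(n) + 20)^2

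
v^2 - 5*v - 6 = (v - 6)*(v + 1)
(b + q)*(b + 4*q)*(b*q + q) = b^3*q + 5*b^2*q^2 + b^2*q + 4*b*q^3 + 5*b*q^2 + 4*q^3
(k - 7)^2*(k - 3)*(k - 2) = k^4 - 19*k^3 + 125*k^2 - 329*k + 294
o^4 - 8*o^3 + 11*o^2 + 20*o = o*(o - 5)*(o - 4)*(o + 1)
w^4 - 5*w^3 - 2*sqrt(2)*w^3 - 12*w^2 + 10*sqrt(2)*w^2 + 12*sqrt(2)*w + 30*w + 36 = (w - 6)*(w + 1)*(w - 3*sqrt(2))*(w + sqrt(2))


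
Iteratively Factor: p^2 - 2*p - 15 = (p + 3)*(p - 5)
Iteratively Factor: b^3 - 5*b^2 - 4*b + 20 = (b + 2)*(b^2 - 7*b + 10) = (b - 2)*(b + 2)*(b - 5)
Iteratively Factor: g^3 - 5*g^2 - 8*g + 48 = (g - 4)*(g^2 - g - 12) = (g - 4)^2*(g + 3)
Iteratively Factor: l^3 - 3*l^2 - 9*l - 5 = (l + 1)*(l^2 - 4*l - 5) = (l + 1)^2*(l - 5)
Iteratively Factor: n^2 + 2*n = (n + 2)*(n)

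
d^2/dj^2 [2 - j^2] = -2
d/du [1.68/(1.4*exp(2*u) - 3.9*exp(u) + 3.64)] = (6.552 - 4.704*exp(u))*exp(u)/(1.4*exp(2*u) - 3.9*exp(u) + 3.64)^2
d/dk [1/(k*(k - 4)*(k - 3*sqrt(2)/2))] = 2*(-2*k*(k - 4) - k*(2*k - 3*sqrt(2)) - (k - 4)*(2*k - 3*sqrt(2)))/(k^2*(k - 4)^2*(2*k - 3*sqrt(2))^2)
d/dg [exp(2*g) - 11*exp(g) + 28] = (2*exp(g) - 11)*exp(g)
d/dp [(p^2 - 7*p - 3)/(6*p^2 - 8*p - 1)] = 17*(2*p^2 + 2*p - 1)/(36*p^4 - 96*p^3 + 52*p^2 + 16*p + 1)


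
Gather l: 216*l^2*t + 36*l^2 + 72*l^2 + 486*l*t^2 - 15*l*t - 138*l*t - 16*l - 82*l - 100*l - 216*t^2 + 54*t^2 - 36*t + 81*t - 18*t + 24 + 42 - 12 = l^2*(216*t + 108) + l*(486*t^2 - 153*t - 198) - 162*t^2 + 27*t + 54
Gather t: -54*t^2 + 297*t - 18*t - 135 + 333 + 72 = -54*t^2 + 279*t + 270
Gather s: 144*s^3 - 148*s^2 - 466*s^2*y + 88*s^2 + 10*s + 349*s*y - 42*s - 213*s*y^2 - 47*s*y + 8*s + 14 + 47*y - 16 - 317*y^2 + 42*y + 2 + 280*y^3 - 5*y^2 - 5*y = 144*s^3 + s^2*(-466*y - 60) + s*(-213*y^2 + 302*y - 24) + 280*y^3 - 322*y^2 + 84*y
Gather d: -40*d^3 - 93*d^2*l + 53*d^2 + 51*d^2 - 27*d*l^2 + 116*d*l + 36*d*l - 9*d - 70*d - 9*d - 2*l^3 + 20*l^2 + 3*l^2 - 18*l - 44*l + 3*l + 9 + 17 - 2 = -40*d^3 + d^2*(104 - 93*l) + d*(-27*l^2 + 152*l - 88) - 2*l^3 + 23*l^2 - 59*l + 24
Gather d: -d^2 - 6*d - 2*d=-d^2 - 8*d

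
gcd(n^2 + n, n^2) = n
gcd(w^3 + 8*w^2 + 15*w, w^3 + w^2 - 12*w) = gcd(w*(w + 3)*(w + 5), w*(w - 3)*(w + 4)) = w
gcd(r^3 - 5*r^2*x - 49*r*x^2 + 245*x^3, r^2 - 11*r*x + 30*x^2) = -r + 5*x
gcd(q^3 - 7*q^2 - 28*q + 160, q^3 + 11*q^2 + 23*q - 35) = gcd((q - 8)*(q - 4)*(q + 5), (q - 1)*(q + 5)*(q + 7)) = q + 5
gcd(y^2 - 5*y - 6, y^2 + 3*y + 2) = y + 1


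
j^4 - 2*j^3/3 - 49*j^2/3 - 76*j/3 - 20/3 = (j - 5)*(j + 1/3)*(j + 2)^2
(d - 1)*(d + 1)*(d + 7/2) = d^3 + 7*d^2/2 - d - 7/2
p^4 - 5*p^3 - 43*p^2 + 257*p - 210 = (p - 6)*(p - 5)*(p - 1)*(p + 7)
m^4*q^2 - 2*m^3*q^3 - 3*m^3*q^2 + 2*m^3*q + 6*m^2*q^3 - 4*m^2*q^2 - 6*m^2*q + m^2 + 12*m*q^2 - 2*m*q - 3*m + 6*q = (m - 3)*(m - 2*q)*(m*q + 1)^2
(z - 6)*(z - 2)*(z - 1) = z^3 - 9*z^2 + 20*z - 12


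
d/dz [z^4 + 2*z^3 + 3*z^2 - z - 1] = 4*z^3 + 6*z^2 + 6*z - 1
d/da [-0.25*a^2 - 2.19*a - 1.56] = -0.5*a - 2.19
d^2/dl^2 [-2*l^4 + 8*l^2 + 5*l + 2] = 16 - 24*l^2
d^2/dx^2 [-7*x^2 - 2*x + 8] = -14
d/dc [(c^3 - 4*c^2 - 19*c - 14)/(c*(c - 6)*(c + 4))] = 2*(c^4 - 5*c^3 + 50*c^2 - 28*c - 168)/(c^2*(c^4 - 4*c^3 - 44*c^2 + 96*c + 576))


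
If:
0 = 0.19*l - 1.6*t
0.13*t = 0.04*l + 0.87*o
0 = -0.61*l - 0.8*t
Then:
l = 0.00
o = 0.00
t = 0.00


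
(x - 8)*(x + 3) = x^2 - 5*x - 24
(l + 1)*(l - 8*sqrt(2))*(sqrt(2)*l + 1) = sqrt(2)*l^3 - 15*l^2 + sqrt(2)*l^2 - 15*l - 8*sqrt(2)*l - 8*sqrt(2)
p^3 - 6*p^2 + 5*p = p*(p - 5)*(p - 1)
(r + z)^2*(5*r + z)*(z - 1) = 5*r^3*z - 5*r^3 + 11*r^2*z^2 - 11*r^2*z + 7*r*z^3 - 7*r*z^2 + z^4 - z^3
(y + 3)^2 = y^2 + 6*y + 9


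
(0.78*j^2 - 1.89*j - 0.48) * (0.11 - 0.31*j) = -0.2418*j^3 + 0.6717*j^2 - 0.0591*j - 0.0528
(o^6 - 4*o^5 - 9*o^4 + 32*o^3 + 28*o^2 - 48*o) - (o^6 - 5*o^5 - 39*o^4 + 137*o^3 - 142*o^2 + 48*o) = o^5 + 30*o^4 - 105*o^3 + 170*o^2 - 96*o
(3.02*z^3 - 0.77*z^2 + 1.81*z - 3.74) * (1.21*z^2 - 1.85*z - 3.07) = 3.6542*z^5 - 6.5187*z^4 - 5.6568*z^3 - 5.51*z^2 + 1.3623*z + 11.4818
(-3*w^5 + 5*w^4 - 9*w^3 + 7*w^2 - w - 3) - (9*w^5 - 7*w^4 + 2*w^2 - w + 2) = -12*w^5 + 12*w^4 - 9*w^3 + 5*w^2 - 5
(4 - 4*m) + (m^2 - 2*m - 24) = m^2 - 6*m - 20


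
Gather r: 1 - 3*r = 1 - 3*r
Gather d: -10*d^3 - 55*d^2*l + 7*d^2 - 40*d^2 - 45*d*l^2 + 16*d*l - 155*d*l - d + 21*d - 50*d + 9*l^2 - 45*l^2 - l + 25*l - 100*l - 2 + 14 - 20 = -10*d^3 + d^2*(-55*l - 33) + d*(-45*l^2 - 139*l - 30) - 36*l^2 - 76*l - 8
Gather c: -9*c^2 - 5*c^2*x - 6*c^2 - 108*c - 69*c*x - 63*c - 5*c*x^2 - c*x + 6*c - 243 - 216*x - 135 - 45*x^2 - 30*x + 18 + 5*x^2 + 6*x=c^2*(-5*x - 15) + c*(-5*x^2 - 70*x - 165) - 40*x^2 - 240*x - 360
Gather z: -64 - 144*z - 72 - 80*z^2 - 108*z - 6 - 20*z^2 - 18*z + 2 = -100*z^2 - 270*z - 140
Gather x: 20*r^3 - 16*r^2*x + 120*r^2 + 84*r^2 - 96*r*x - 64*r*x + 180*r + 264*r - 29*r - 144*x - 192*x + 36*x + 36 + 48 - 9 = 20*r^3 + 204*r^2 + 415*r + x*(-16*r^2 - 160*r - 300) + 75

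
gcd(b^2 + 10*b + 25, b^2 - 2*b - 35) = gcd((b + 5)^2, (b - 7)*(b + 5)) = b + 5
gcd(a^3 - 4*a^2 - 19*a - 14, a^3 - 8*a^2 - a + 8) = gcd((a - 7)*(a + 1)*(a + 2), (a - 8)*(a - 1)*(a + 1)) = a + 1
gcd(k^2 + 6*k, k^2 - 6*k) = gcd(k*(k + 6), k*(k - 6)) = k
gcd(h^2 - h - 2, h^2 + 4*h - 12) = h - 2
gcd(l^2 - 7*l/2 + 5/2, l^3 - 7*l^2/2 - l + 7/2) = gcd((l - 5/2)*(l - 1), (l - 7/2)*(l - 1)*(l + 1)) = l - 1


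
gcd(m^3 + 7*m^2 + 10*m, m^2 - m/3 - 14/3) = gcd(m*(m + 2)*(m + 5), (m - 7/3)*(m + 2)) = m + 2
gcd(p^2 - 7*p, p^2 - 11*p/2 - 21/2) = p - 7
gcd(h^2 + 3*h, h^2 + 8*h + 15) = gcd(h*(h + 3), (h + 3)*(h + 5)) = h + 3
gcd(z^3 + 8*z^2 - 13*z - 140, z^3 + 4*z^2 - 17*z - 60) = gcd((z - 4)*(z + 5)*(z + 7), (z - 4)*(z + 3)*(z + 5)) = z^2 + z - 20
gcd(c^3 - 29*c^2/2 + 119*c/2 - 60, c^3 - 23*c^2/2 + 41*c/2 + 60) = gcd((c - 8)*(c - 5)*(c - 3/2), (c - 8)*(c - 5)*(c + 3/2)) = c^2 - 13*c + 40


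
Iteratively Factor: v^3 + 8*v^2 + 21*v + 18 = (v + 2)*(v^2 + 6*v + 9) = (v + 2)*(v + 3)*(v + 3)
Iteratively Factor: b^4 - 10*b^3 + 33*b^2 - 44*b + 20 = (b - 5)*(b^3 - 5*b^2 + 8*b - 4) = (b - 5)*(b - 2)*(b^2 - 3*b + 2) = (b - 5)*(b - 2)^2*(b - 1)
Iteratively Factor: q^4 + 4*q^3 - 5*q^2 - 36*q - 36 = (q + 2)*(q^3 + 2*q^2 - 9*q - 18) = (q + 2)^2*(q^2 - 9) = (q - 3)*(q + 2)^2*(q + 3)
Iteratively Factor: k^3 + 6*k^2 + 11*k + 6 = (k + 3)*(k^2 + 3*k + 2) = (k + 2)*(k + 3)*(k + 1)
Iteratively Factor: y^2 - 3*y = (y)*(y - 3)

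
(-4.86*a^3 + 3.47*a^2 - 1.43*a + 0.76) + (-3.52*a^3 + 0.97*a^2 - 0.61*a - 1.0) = -8.38*a^3 + 4.44*a^2 - 2.04*a - 0.24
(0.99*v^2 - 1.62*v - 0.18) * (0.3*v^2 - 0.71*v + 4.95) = 0.297*v^4 - 1.1889*v^3 + 5.9967*v^2 - 7.8912*v - 0.891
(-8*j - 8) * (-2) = 16*j + 16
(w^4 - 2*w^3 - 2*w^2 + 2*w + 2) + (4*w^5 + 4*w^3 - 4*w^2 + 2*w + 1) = 4*w^5 + w^4 + 2*w^3 - 6*w^2 + 4*w + 3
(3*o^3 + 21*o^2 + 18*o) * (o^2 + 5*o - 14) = 3*o^5 + 36*o^4 + 81*o^3 - 204*o^2 - 252*o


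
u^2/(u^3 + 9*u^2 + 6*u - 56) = u^2/(u^3 + 9*u^2 + 6*u - 56)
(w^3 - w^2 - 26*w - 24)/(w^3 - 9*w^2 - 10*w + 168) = (w + 1)/(w - 7)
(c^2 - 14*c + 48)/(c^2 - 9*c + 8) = (c - 6)/(c - 1)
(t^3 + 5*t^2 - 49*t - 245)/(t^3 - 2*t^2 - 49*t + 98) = (t + 5)/(t - 2)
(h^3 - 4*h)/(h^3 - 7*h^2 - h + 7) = h*(h^2 - 4)/(h^3 - 7*h^2 - h + 7)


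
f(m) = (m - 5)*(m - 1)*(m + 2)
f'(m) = (m - 5)*(m - 1) + (m - 5)*(m + 2) + (m - 1)*(m + 2) = 3*m^2 - 8*m - 7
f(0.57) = 4.90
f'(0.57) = -10.59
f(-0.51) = 12.40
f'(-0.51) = -2.14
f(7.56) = 160.55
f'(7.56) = 103.98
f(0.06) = 9.57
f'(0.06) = -7.47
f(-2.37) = -9.19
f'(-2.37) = 28.81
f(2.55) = -17.28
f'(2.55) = -7.89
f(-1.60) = 6.86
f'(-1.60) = 13.48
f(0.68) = 3.70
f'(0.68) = -11.05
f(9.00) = 352.00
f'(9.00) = 164.00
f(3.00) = -20.00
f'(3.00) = -4.00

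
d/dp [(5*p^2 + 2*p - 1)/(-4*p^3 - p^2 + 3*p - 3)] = (20*p^4 + 16*p^3 + 5*p^2 - 32*p - 3)/(16*p^6 + 8*p^5 - 23*p^4 + 18*p^3 + 15*p^2 - 18*p + 9)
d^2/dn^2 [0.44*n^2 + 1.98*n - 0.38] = 0.880000000000000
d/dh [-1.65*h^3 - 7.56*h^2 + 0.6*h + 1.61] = -4.95*h^2 - 15.12*h + 0.6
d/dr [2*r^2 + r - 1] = 4*r + 1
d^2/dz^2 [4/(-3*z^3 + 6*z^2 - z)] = 8*(3*z*(3*z - 2)*(3*z^2 - 6*z + 1) - (9*z^2 - 12*z + 1)^2)/(z^3*(3*z^2 - 6*z + 1)^3)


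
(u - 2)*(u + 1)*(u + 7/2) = u^3 + 5*u^2/2 - 11*u/2 - 7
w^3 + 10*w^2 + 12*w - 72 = (w - 2)*(w + 6)^2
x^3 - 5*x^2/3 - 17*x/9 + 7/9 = (x - 7/3)*(x - 1/3)*(x + 1)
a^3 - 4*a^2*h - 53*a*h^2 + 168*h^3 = (a - 8*h)*(a - 3*h)*(a + 7*h)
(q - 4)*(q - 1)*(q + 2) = q^3 - 3*q^2 - 6*q + 8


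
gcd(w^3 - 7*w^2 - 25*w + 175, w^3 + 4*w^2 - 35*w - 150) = w + 5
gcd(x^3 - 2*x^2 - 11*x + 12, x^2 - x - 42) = 1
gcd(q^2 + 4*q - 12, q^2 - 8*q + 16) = 1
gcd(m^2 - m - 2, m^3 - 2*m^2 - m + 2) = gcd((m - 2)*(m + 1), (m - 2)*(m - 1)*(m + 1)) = m^2 - m - 2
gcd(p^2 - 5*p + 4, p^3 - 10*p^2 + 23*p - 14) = p - 1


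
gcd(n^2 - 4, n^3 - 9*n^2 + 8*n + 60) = n + 2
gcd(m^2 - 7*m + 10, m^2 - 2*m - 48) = 1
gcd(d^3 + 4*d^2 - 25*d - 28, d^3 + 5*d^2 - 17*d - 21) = d^2 + 8*d + 7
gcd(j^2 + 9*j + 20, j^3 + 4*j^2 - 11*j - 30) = j + 5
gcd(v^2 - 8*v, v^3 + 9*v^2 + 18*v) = v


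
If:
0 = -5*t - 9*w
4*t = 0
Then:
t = 0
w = 0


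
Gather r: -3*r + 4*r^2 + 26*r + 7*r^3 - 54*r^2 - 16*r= 7*r^3 - 50*r^2 + 7*r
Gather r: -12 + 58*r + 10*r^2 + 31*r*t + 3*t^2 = 10*r^2 + r*(31*t + 58) + 3*t^2 - 12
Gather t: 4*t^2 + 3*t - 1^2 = 4*t^2 + 3*t - 1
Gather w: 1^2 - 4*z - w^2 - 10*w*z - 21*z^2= -w^2 - 10*w*z - 21*z^2 - 4*z + 1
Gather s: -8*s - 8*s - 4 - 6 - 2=-16*s - 12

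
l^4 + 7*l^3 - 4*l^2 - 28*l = l*(l - 2)*(l + 2)*(l + 7)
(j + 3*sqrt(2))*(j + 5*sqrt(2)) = j^2 + 8*sqrt(2)*j + 30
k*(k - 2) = k^2 - 2*k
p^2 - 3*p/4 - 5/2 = (p - 2)*(p + 5/4)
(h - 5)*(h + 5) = h^2 - 25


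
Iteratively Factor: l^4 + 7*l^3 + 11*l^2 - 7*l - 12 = (l + 1)*(l^3 + 6*l^2 + 5*l - 12) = (l + 1)*(l + 3)*(l^2 + 3*l - 4) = (l - 1)*(l + 1)*(l + 3)*(l + 4)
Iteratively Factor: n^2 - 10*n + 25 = (n - 5)*(n - 5)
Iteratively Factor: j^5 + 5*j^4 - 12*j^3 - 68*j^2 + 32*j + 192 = (j + 4)*(j^4 + j^3 - 16*j^2 - 4*j + 48) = (j - 2)*(j + 4)*(j^3 + 3*j^2 - 10*j - 24) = (j - 3)*(j - 2)*(j + 4)*(j^2 + 6*j + 8) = (j - 3)*(j - 2)*(j + 4)^2*(j + 2)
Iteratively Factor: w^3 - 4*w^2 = (w - 4)*(w^2) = w*(w - 4)*(w)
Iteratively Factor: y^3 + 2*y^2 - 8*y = (y + 4)*(y^2 - 2*y) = (y - 2)*(y + 4)*(y)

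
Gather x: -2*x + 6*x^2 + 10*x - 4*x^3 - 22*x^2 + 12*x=-4*x^3 - 16*x^2 + 20*x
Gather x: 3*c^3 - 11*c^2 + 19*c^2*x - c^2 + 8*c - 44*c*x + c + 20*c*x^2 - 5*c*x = 3*c^3 - 12*c^2 + 20*c*x^2 + 9*c + x*(19*c^2 - 49*c)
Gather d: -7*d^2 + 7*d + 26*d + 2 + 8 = -7*d^2 + 33*d + 10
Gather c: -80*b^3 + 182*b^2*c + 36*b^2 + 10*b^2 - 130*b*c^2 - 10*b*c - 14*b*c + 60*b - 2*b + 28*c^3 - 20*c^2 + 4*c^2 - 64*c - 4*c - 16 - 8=-80*b^3 + 46*b^2 + 58*b + 28*c^3 + c^2*(-130*b - 16) + c*(182*b^2 - 24*b - 68) - 24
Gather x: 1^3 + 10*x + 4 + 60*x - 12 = 70*x - 7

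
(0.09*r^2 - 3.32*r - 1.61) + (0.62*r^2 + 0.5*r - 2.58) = 0.71*r^2 - 2.82*r - 4.19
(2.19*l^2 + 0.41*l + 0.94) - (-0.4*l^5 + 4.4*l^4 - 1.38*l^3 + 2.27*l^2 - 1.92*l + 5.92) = 0.4*l^5 - 4.4*l^4 + 1.38*l^3 - 0.0800000000000001*l^2 + 2.33*l - 4.98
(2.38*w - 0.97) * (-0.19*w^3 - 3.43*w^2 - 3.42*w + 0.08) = -0.4522*w^4 - 7.9791*w^3 - 4.8125*w^2 + 3.5078*w - 0.0776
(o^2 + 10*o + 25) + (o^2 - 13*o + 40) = 2*o^2 - 3*o + 65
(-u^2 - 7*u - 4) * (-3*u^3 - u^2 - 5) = 3*u^5 + 22*u^4 + 19*u^3 + 9*u^2 + 35*u + 20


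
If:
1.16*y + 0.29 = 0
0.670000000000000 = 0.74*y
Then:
No Solution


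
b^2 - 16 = (b - 4)*(b + 4)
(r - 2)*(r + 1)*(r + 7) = r^3 + 6*r^2 - 9*r - 14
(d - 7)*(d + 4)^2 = d^3 + d^2 - 40*d - 112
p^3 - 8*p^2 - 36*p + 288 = (p - 8)*(p - 6)*(p + 6)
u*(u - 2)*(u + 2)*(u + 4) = u^4 + 4*u^3 - 4*u^2 - 16*u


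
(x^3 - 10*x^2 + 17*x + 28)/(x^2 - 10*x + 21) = (x^2 - 3*x - 4)/(x - 3)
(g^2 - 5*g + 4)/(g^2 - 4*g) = (g - 1)/g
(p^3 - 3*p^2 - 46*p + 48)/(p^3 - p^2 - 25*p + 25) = (p^2 - 2*p - 48)/(p^2 - 25)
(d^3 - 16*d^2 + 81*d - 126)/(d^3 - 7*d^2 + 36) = (d - 7)/(d + 2)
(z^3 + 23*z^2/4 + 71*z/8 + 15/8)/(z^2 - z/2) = (8*z^3 + 46*z^2 + 71*z + 15)/(4*z*(2*z - 1))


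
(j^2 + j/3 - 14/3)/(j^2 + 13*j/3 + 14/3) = (j - 2)/(j + 2)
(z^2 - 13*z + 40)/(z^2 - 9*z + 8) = (z - 5)/(z - 1)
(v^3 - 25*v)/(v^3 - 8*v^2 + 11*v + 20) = v*(v + 5)/(v^2 - 3*v - 4)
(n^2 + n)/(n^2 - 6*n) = (n + 1)/(n - 6)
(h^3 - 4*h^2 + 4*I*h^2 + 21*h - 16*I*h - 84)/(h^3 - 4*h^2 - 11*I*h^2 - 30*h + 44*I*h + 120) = (h^2 + 4*I*h + 21)/(h^2 - 11*I*h - 30)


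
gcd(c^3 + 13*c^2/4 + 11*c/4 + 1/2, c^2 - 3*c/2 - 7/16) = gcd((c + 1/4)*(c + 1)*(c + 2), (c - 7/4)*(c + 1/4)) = c + 1/4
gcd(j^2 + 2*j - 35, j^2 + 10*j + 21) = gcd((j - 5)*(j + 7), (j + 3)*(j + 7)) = j + 7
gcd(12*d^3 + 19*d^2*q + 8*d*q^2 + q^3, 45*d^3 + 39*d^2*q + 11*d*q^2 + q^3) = 3*d + q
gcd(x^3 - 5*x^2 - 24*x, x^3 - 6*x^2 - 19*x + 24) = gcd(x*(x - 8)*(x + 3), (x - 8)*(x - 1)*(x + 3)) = x^2 - 5*x - 24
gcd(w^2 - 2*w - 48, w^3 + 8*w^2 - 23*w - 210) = w + 6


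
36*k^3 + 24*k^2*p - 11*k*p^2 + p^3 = (-6*k + p)^2*(k + p)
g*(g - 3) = g^2 - 3*g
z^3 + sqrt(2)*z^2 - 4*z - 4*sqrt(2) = (z - 2)*(z + 2)*(z + sqrt(2))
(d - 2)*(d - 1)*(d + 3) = d^3 - 7*d + 6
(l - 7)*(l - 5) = l^2 - 12*l + 35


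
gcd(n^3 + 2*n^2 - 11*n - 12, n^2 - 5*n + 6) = n - 3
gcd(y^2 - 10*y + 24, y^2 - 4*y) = y - 4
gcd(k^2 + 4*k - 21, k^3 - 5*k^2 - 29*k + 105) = k - 3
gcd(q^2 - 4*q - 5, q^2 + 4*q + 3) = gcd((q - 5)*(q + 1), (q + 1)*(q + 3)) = q + 1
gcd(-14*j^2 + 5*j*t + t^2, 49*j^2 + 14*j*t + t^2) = 7*j + t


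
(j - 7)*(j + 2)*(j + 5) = j^3 - 39*j - 70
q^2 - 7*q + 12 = (q - 4)*(q - 3)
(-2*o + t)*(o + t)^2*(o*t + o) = -2*o^4*t - 2*o^4 - 3*o^3*t^2 - 3*o^3*t + o*t^4 + o*t^3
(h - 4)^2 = h^2 - 8*h + 16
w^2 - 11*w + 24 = (w - 8)*(w - 3)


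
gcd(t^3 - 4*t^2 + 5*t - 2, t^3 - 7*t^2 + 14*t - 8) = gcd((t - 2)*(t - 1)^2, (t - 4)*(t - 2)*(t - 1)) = t^2 - 3*t + 2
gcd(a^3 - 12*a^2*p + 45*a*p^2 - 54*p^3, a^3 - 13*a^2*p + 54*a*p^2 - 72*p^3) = a^2 - 9*a*p + 18*p^2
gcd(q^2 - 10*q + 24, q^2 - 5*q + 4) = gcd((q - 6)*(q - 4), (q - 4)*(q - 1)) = q - 4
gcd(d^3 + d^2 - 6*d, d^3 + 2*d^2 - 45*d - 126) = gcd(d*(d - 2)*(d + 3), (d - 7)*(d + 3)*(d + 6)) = d + 3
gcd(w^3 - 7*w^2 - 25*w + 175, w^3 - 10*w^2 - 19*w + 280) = w^2 - 2*w - 35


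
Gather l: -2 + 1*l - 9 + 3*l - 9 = 4*l - 20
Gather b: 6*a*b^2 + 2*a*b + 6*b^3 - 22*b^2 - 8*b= 6*b^3 + b^2*(6*a - 22) + b*(2*a - 8)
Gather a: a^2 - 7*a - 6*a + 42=a^2 - 13*a + 42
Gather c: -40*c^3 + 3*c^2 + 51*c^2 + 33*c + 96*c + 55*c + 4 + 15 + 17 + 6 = -40*c^3 + 54*c^2 + 184*c + 42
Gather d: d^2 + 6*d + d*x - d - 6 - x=d^2 + d*(x + 5) - x - 6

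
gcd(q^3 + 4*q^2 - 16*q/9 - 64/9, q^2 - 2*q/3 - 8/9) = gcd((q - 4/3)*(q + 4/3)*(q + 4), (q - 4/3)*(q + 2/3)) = q - 4/3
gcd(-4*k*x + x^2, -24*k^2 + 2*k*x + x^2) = -4*k + x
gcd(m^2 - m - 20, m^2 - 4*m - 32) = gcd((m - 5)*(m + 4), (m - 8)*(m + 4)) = m + 4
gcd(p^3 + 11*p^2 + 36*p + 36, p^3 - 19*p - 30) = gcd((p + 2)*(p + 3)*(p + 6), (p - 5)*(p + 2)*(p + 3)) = p^2 + 5*p + 6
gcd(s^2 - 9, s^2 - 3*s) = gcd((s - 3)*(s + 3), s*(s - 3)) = s - 3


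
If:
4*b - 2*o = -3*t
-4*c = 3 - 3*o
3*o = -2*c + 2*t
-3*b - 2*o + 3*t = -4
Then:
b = 4/7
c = -201/266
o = -1/133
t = -102/133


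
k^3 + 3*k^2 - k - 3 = (k - 1)*(k + 1)*(k + 3)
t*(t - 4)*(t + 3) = t^3 - t^2 - 12*t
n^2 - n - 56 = (n - 8)*(n + 7)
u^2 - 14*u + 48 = (u - 8)*(u - 6)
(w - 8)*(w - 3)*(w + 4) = w^3 - 7*w^2 - 20*w + 96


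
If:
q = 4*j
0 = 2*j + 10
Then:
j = -5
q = -20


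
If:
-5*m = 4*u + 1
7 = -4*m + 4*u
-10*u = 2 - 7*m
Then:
No Solution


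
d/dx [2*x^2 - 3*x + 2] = 4*x - 3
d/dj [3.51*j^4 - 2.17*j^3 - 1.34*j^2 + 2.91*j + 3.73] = 14.04*j^3 - 6.51*j^2 - 2.68*j + 2.91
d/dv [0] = 0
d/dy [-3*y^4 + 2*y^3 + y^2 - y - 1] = -12*y^3 + 6*y^2 + 2*y - 1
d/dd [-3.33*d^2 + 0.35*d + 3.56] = 0.35 - 6.66*d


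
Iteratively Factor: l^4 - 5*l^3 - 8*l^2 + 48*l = (l)*(l^3 - 5*l^2 - 8*l + 48) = l*(l - 4)*(l^2 - l - 12) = l*(l - 4)*(l + 3)*(l - 4)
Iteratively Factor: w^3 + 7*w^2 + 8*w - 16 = (w + 4)*(w^2 + 3*w - 4) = (w - 1)*(w + 4)*(w + 4)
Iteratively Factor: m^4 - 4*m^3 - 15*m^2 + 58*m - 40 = (m + 4)*(m^3 - 8*m^2 + 17*m - 10) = (m - 2)*(m + 4)*(m^2 - 6*m + 5) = (m - 2)*(m - 1)*(m + 4)*(m - 5)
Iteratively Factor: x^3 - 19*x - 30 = (x + 2)*(x^2 - 2*x - 15) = (x + 2)*(x + 3)*(x - 5)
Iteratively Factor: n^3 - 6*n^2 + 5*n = (n - 5)*(n^2 - n) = (n - 5)*(n - 1)*(n)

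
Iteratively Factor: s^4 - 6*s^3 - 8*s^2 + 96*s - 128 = (s + 4)*(s^3 - 10*s^2 + 32*s - 32) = (s - 4)*(s + 4)*(s^2 - 6*s + 8) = (s - 4)^2*(s + 4)*(s - 2)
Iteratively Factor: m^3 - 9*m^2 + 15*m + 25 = (m - 5)*(m^2 - 4*m - 5) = (m - 5)^2*(m + 1)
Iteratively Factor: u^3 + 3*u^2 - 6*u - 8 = (u - 2)*(u^2 + 5*u + 4) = (u - 2)*(u + 4)*(u + 1)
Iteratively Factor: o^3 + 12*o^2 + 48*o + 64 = (o + 4)*(o^2 + 8*o + 16) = (o + 4)^2*(o + 4)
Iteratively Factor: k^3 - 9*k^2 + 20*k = (k - 5)*(k^2 - 4*k) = k*(k - 5)*(k - 4)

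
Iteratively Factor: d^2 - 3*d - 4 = (d - 4)*(d + 1)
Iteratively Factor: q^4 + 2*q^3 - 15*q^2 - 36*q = (q)*(q^3 + 2*q^2 - 15*q - 36) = q*(q + 3)*(q^2 - q - 12) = q*(q + 3)^2*(q - 4)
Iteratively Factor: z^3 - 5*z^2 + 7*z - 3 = (z - 1)*(z^2 - 4*z + 3) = (z - 3)*(z - 1)*(z - 1)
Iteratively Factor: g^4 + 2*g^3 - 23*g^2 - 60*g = (g + 4)*(g^3 - 2*g^2 - 15*g) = g*(g + 4)*(g^2 - 2*g - 15) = g*(g + 3)*(g + 4)*(g - 5)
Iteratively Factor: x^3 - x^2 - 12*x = (x + 3)*(x^2 - 4*x) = x*(x + 3)*(x - 4)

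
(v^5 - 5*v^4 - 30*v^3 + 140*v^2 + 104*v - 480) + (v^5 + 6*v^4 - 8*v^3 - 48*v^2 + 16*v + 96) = 2*v^5 + v^4 - 38*v^3 + 92*v^2 + 120*v - 384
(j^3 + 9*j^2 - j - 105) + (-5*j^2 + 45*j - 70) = j^3 + 4*j^2 + 44*j - 175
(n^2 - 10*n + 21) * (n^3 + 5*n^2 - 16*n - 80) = n^5 - 5*n^4 - 45*n^3 + 185*n^2 + 464*n - 1680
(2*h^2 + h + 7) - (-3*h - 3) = 2*h^2 + 4*h + 10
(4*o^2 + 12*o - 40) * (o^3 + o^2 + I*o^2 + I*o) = 4*o^5 + 16*o^4 + 4*I*o^4 - 28*o^3 + 16*I*o^3 - 40*o^2 - 28*I*o^2 - 40*I*o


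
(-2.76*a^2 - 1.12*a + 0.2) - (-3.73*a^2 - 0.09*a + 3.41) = 0.97*a^2 - 1.03*a - 3.21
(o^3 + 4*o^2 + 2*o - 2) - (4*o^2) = o^3 + 2*o - 2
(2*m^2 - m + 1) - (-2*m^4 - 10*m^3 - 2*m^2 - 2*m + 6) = 2*m^4 + 10*m^3 + 4*m^2 + m - 5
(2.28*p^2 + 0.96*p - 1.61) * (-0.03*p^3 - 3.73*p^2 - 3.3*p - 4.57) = -0.0684*p^5 - 8.5332*p^4 - 11.0565*p^3 - 7.5823*p^2 + 0.9258*p + 7.3577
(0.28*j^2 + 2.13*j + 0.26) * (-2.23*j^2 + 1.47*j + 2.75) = -0.6244*j^4 - 4.3383*j^3 + 3.3213*j^2 + 6.2397*j + 0.715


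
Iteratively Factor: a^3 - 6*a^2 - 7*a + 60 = (a - 5)*(a^2 - a - 12) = (a - 5)*(a + 3)*(a - 4)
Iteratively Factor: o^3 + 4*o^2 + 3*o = (o + 3)*(o^2 + o) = (o + 1)*(o + 3)*(o)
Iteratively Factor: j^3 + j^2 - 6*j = (j)*(j^2 + j - 6) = j*(j + 3)*(j - 2)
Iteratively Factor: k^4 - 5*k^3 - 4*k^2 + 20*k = (k - 2)*(k^3 - 3*k^2 - 10*k) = (k - 2)*(k + 2)*(k^2 - 5*k) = (k - 5)*(k - 2)*(k + 2)*(k)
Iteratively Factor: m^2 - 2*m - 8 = (m + 2)*(m - 4)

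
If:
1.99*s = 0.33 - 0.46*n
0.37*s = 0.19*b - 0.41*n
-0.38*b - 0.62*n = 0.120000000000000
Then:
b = -0.00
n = -0.19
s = 0.21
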